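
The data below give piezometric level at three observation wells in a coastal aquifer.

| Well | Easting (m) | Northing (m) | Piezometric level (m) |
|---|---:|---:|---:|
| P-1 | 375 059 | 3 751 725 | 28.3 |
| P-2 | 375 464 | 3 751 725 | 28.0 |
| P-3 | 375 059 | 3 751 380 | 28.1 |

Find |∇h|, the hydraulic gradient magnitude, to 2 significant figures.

0.00094

∂h/∂x = (28.0 − 28.3) / (375464 − 375059) = -0.0007407
∂h/∂y = (28.1 − 28.3) / (3751380 − 3751725) = +0.0005797
|∇h| = √(-0.0007407² + 0.0005797²) = 0.0009406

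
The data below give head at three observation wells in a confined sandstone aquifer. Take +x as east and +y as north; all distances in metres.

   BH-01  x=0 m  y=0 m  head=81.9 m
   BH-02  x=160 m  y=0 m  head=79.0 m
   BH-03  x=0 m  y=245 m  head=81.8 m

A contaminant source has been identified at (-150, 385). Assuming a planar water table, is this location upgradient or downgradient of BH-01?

∂h/∂x = (79.0 − 81.9) / (160 − 0) = -0.01813
∂h/∂y = (81.8 − 81.9) / (245 − 0) = -0.0004082
Head at (-150, 385) = 81.9 + (-0.01813)·(-150) + (-0.0004082)·(385) = 84.46 m.
That is higher than the 81.9 m at BH-01, so the point is upgradient.

upgradient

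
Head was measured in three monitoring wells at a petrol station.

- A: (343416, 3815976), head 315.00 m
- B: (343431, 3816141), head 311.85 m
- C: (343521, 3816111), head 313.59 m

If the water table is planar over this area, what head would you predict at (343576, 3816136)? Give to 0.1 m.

313.8 m

Taking A as reference: B−A = (15, 165, -3.15); C−A = (105, 135, -1.41).
Determinant of the coordinate differences = 15·135 − 105·165 = -15300.
∂h/∂x = [(-3.15)·135 − (-1.41)·165] / -15300 = +0.01259
∂h/∂y = [15·(-1.41) − 105·(-3.15)] / -15300 = -0.02024
h(343576, 3816136) = 315.00 + (+0.01259)·(160) + (-0.02024)·(160) = 315.00 +2.014 -3.238 = 313.776 m.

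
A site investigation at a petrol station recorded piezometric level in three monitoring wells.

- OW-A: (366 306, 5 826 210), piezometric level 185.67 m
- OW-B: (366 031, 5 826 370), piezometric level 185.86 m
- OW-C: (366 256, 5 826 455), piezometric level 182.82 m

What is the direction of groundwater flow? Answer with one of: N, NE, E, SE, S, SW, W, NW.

NE

Three-point gradient (reference OW-A): Δ to OW-B = (-275, 160, +0.19), Δ to OW-C = (-50, 245, -2.85).
∂h/∂x = -0.008464, ∂h/∂y = -0.01336 (det = -59375).
Flow = −∇h = (+0.008464 east, +0.01336 north), which points northeast.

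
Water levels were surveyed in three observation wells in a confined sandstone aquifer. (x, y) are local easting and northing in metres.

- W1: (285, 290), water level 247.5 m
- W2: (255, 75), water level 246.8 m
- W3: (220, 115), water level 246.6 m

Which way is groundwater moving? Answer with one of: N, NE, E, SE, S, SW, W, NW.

W

Taking W1 as reference: W2−W1 = (-30, -215, -0.7); W3−W1 = (-65, -175, -0.9).
Solve a·Δx + b·Δy = Δh: det = (-30)·(-175) − (-65)·(-215) = -8725.
∂h/∂x = [(-0.7)·(-175) − (-0.9)·(-215)] / -8725 = +0.008138
∂h/∂y = [(-30)·(-0.9) − (-65)·(-0.7)] / -8725 = +0.002120
Flow = −∇h = (-0.008138 east, -0.002120 north), which points west.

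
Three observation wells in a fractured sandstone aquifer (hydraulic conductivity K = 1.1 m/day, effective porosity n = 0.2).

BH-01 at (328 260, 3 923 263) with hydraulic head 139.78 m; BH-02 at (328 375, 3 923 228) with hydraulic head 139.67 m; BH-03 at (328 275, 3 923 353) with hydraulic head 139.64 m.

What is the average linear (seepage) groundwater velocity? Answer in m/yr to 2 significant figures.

3.8 m/yr

Taking BH-01 as reference: BH-02−BH-01 = (115, -35, -0.11); BH-03−BH-01 = (15, 90, -0.14).
Determinant of the coordinate differences = 115·90 − 15·(-35) = 10875.
∂h/∂x = [(-0.11)·90 − (-0.14)·(-35)] / 10875 = -0.001361
∂h/∂y = [115·(-0.14) − 15·(-0.11)] / 10875 = -0.001329
|∇h| = √(-0.001361² + -0.001329²) = 0.001902
Seepage velocity v = K·i/n = 1.1 × 0.001902 / 0.2 = 0.01046 m/day = 3.821 m/yr.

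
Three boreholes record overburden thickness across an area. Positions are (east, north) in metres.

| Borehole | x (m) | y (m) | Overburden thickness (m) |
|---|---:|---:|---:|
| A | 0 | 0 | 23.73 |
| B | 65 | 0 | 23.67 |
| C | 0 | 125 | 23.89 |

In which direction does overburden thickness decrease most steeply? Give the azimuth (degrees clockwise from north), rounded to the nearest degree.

144°

∂d/∂x = (23.67 − 23.73) / (65 − 0) = -0.0009231
∂d/∂y = (23.89 − 23.73) / (125 − 0) = +0.001280
Steepest decrease is along −∇f: components (+0.0009231 E, -0.001280 N).
Azimuth = atan2(+0.0009231, -0.001280) = 144.2° ≈ 144°.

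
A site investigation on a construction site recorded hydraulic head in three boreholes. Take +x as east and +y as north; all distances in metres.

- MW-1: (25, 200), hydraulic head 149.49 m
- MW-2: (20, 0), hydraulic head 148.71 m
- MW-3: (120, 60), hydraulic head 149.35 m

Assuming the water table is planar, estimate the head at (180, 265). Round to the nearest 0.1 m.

150.4 m

Three-point gradient (reference MW-1): Δ to MW-2 = (-5, -200, -0.78), Δ to MW-3 = (95, -140, -0.14).
∂h/∂x = +0.004122, ∂h/∂y = +0.003797 (det = 19700).
h(180, 265) = 149.49 + (+0.004122)·(155) + (+0.003797)·(65) = 149.49 +0.639 +0.247 = 150.376 m.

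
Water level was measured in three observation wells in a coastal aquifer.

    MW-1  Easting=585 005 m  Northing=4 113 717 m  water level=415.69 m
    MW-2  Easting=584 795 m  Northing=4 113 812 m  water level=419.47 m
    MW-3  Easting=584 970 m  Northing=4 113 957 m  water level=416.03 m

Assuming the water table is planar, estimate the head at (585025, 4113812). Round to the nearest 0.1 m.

Taking MW-1 as reference: MW-2−MW-1 = (-210, 95, +3.78); MW-3−MW-1 = (-35, 240, +0.34).
Determinant of the coordinate differences = (-210)·240 − (-35)·95 = -47075.
∂h/∂x = [(+3.78)·240 − (+0.34)·95] / -47075 = -0.01859
∂h/∂y = [(-210)·(+0.34) − (-35)·(+3.78)] / -47075 = -0.001294
h(585025, 4113812) = 415.69 + (-0.01859)·(20) + (-0.001294)·(95) = 415.69 -0.372 -0.123 = 415.195 m.

415.2 m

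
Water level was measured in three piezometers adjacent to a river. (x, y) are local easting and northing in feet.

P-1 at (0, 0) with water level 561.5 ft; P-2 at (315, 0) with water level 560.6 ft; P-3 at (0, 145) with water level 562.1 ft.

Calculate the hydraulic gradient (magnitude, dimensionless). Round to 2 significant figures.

0.0050

∂h/∂x = (560.6 − 561.5) / (315 − 0) = -0.002857
∂h/∂y = (562.1 − 561.5) / (145 − 0) = +0.004138
|∇h| = √(-0.002857² + 0.004138²) = 0.005028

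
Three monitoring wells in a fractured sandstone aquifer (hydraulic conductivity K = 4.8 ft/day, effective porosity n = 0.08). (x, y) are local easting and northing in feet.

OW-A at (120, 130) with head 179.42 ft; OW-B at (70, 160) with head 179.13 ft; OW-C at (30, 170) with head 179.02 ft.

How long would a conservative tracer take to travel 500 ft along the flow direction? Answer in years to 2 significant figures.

2.6 years

Taking OW-A as reference: OW-B−OW-A = (-50, 30, -0.29); OW-C−OW-A = (-90, 40, -0.40).
Determinant of the coordinate differences = (-50)·40 − (-90)·30 = 700.
∂h/∂x = [(-0.29)·40 − (-0.40)·30] / 700 = +0.0005714
∂h/∂y = [(-50)·(-0.40) − (-90)·(-0.29)] / 700 = -0.008714
|∇h| = √(0.0005714² + -0.008714²) = 0.008733
Seepage velocity v = K·i/n = 4.8 × 0.008733 / 0.08 = 0.524 ft/day.
t = 500 / 0.524 = 954.2 days = 2.61 years.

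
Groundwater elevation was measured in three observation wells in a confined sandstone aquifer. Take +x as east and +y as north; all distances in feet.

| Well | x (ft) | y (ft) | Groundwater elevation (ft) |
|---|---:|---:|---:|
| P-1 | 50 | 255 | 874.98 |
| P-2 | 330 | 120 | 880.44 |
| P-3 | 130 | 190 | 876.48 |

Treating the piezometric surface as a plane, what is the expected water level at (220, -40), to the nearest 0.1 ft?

877.8 ft

Taking P-1 as reference: P-2−P-1 = (280, -135, +5.46); P-3−P-1 = (80, -65, +1.50).
Solve a·Δx + b·Δy = Δh: det = 280·(-65) − 80·(-135) = -7400.
∂h/∂x = [(+5.46)·(-65) − (+1.50)·(-135)] / -7400 = +0.02059
∂h/∂y = [280·(+1.50) − 80·(+5.46)] / -7400 = +0.002270
h(220, -40) = 874.98 + (+0.02059)·(170) + (+0.002270)·(-295) = 874.98 +3.501 -0.670 = 877.811 ft.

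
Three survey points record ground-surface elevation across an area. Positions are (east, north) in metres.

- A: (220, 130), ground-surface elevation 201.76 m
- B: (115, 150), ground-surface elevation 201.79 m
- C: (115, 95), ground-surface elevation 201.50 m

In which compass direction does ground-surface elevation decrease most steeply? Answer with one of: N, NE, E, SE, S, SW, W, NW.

Differences from A: to B (Δx, Δy, Δh) = (-105, 20, +0.03); to C = (-105, -35, -0.26).
Determinant of the coordinate differences = (-105)·(-35) − (-105)·20 = 5775.
∂z/∂x = [(+0.03)·(-35) − (-0.26)·20] / 5775 = +0.0007186
∂z/∂y = [(-105)·(-0.26) − (-105)·(+0.03)] / 5775 = +0.005273
Steepest decrease is along −∇f = (-0.0007186 E, -0.005273 N) → south.

S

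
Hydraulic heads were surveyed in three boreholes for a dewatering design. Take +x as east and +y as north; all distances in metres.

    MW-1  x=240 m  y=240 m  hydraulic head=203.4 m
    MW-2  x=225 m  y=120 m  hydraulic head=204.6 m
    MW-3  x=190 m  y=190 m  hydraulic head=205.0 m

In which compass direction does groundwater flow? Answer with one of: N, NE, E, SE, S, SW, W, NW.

E

With h = a·x + b·y + c and MW-1 as origin, the differences give:
  (-15)·a + (-120)·b = +1.2
  (-50)·a + (-50)·b = +1.6
Eliminate b (×(-50) and ×(-120), subtract): -5250·a = 132.00 → a = ∂h/∂x = -0.02514
Back-substitute: b = ∂h/∂y = -0.006857.
Flow = −∇h = (+0.02514 east, +0.006857 north), which points east.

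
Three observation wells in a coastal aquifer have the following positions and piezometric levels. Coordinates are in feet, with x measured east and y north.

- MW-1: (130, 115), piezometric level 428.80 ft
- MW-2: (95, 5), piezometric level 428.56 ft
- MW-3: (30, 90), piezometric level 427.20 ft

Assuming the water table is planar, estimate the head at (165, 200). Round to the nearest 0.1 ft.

429.1 ft

Taking MW-1 as reference: MW-2−MW-1 = (-35, -110, -0.24); MW-3−MW-1 = (-100, -25, -1.60).
Determinant of the coordinate differences = (-35)·(-25) − (-100)·(-110) = -10125.
∂h/∂x = [(-0.24)·(-25) − (-1.60)·(-110)] / -10125 = +0.01679
∂h/∂y = [(-35)·(-1.60) − (-100)·(-0.24)] / -10125 = -0.003160
h(165, 200) = 428.80 + (+0.01679)·(35) + (-0.003160)·(85) = 428.80 +0.588 -0.269 = 429.119 ft.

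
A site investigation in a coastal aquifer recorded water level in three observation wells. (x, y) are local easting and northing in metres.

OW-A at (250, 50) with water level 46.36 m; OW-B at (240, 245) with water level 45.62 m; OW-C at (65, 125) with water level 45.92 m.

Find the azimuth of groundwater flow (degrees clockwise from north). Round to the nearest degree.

With h = a·x + b·y + c and OW-A as origin, the differences give:
  (-10)·a + 195·b = -0.74
  (-185)·a + 75·b = -0.44
Eliminate b (×75 and ×195, subtract): 35325·a = 30.300 → a = ∂h/∂x = +0.0008577
Back-substitute: b = ∂h/∂y = -0.003751.
Flow direction (−∇h) has components (-0.0008577 E, +0.003751 N).
Azimuth = atan2(E, N) = atan2(-0.0008577, +0.003751) = 347.1° ≈ 347°.

347°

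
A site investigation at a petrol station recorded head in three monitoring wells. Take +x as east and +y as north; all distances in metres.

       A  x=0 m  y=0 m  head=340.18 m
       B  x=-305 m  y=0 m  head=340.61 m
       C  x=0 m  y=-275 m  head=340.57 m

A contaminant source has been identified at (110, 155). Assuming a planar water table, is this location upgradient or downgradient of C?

downgradient

∂h/∂x = (340.61 − 340.18) / (-305 − 0) = -0.001410
∂h/∂y = (340.57 − 340.18) / (-275 − 0) = -0.001418
Head at (110, 155) = 340.18 + (-0.001410)·(110) + (-0.001418)·(155) = 339.81 m.
That is lower than the 340.57 m at C, so the point is downgradient.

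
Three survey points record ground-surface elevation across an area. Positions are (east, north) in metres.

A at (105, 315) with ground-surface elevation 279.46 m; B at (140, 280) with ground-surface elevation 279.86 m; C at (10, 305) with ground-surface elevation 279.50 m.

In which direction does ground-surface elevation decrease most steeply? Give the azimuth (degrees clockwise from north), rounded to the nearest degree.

356°

Three-point gradient (reference A): Δ to B = (35, -35, +0.40), Δ to C = (-95, -10, +0.04).
∂z/∂x = +0.0007075, ∂z/∂y = -0.01072 (det = -3675).
Steepest decrease is along −∇f: components (-0.0007075 E, +0.01072 N).
Azimuth = atan2(-0.0007075, +0.01072) = 356.2° ≈ 356°.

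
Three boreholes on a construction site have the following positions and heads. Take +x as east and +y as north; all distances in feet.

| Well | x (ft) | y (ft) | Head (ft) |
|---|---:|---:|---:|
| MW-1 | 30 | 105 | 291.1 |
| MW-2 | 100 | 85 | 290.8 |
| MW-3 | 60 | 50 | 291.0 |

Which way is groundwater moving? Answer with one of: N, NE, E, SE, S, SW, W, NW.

With h = a·x + b·y + c and MW-1 as origin, the differences give:
  70·a + (-20)·b = -0.3
  30·a + (-55)·b = -0.1
Eliminate b (×(-55) and ×(-20), subtract): -3250·a = 14.50 → a = ∂h/∂x = -0.004462
Back-substitute: b = ∂h/∂y = -0.0006154.
Flow = −∇h = (+0.004462 east, +0.0006154 north), which points east.

E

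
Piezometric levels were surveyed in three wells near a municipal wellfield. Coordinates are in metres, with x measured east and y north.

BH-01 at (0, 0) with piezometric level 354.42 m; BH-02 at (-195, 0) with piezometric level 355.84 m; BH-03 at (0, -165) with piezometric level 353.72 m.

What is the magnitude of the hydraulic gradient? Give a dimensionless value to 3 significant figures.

∂h/∂x = (355.84 − 354.42) / (-195 − 0) = -0.007282
∂h/∂y = (353.72 − 354.42) / (-165 − 0) = +0.004242
|∇h| = √(-0.007282² + 0.004242²) = 0.008427

0.00843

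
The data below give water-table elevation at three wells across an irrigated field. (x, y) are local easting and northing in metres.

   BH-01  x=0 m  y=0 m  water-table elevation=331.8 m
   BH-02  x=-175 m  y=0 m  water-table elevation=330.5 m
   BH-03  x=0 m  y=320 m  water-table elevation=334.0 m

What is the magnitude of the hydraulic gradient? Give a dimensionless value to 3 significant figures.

∂h/∂x = (330.5 − 331.8) / (-175 − 0) = +0.007429
∂h/∂y = (334.0 − 331.8) / (320 − 0) = +0.006875
|∇h| = √(0.007429² + 0.006875²) = 0.01012

0.0101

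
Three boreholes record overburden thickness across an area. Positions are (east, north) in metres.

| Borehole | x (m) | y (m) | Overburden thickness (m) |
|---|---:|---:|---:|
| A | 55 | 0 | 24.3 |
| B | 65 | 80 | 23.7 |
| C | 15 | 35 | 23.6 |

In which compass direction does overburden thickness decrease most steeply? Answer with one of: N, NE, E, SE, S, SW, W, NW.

NW

Differences from A: to B (Δx, Δy, Δh) = (10, 80, -0.6); to C = (-40, 35, -0.7).
Determinant of the coordinate differences = 10·35 − (-40)·80 = 3550.
∂d/∂x = [(-0.6)·35 − (-0.7)·80] / 3550 = +0.009859
∂d/∂y = [10·(-0.7) − (-40)·(-0.6)] / 3550 = -0.008732
Steepest decrease is along −∇f = (-0.009859 E, +0.008732 N) → northwest.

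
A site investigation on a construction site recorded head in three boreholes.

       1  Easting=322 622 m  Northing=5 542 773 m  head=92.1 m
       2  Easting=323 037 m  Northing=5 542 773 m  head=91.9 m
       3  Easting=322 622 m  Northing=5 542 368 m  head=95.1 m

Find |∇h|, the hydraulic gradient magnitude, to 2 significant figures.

∂h/∂x = (91.9 − 92.1) / (323037 − 322622) = -0.0004819
∂h/∂y = (95.1 − 92.1) / (5542368 − 5542773) = -0.007407
|∇h| = √(-0.0004819² + -0.007407²) = 0.007423

0.0074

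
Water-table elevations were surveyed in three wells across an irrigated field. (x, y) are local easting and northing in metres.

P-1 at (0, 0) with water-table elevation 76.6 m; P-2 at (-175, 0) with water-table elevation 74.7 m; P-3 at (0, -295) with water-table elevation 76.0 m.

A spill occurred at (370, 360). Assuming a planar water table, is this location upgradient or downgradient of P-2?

∂h/∂x = (74.7 − 76.6) / (-175 − 0) = +0.01086
∂h/∂y = (76.0 − 76.6) / (-295 − 0) = +0.002034
Head at (370, 360) = 76.6 + (+0.01086)·(370) + (+0.002034)·(360) = 81.35 m.
That is higher than the 74.7 m at P-2, so the point is upgradient.

upgradient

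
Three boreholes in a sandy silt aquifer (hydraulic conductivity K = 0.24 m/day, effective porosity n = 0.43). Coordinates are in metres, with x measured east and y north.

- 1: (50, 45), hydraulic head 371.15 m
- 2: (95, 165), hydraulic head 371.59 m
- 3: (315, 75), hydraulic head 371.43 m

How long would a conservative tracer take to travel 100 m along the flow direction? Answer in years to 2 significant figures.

With h = a·x + b·y + c and 1 as origin, the differences give:
  45·a + 120·b = +0.44
  265·a + 30·b = +0.28
Eliminate b (×30 and ×120, subtract): -30450·a = -20.400 → a = ∂h/∂x = +0.0006700
Back-substitute: b = ∂h/∂y = +0.003415.
|∇h| = √(0.0006700² + 0.003415²) = 0.00348
Seepage velocity v = K·i/n = 0.24 × 0.00348 / 0.43 = 0.001942 m/day.
t = 100 / 0.001942 = 5.149e+04 days = 141 years.

140 years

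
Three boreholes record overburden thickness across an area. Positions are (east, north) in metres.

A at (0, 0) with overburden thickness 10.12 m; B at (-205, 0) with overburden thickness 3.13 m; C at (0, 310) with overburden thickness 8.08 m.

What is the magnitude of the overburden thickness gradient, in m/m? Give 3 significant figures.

∂d/∂x = (3.13 − 10.12) / (-205 − 0) = +0.03410
∂d/∂y = (8.08 − 10.12) / (310 − 0) = -0.006581
|∇f| = √(0.03410² + -0.006581²) = 0.03473 m/m

0.0347 m/m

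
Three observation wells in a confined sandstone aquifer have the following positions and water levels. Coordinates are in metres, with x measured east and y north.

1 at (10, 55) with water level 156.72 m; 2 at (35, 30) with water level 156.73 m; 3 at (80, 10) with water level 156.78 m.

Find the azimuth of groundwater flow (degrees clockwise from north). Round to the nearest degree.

233°

Three-point gradient (reference 1): Δ to 2 = (25, -25, +0.01), Δ to 3 = (70, -45, +0.06).
∂h/∂x = +0.001680, ∂h/∂y = +0.001280 (det = 625).
Flow direction (−∇h) has components (-0.001680 E, -0.001280 N).
Azimuth = atan2(E, N) = atan2(-0.001680, -0.001280) = 232.7° ≈ 233°.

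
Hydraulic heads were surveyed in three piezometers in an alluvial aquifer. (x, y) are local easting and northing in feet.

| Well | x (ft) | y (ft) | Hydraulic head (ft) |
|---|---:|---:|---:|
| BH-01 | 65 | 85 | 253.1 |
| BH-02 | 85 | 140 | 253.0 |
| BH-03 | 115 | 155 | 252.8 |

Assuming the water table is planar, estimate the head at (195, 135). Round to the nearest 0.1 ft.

Taking BH-01 as reference: BH-02−BH-01 = (20, 55, -0.1); BH-03−BH-01 = (50, 70, -0.3).
Solve a·Δx + b·Δy = Δh: det = 20·70 − 50·55 = -1350.
∂h/∂x = [(-0.1)·70 − (-0.3)·55] / -1350 = -0.007037
∂h/∂y = [20·(-0.3) − 50·(-0.1)] / -1350 = +0.0007407
h(195, 135) = 253.1 + (-0.007037)·(130) + (+0.0007407)·(50) = 253.1 -0.915 +0.037 = 252.222 ft.

252.2 ft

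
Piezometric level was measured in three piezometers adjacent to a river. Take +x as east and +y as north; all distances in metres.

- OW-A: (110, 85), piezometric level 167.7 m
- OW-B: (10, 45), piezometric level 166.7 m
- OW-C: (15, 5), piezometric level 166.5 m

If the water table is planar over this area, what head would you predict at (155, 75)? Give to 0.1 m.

Taking OW-A as reference: OW-B−OW-A = (-100, -40, -1.0); OW-C−OW-A = (-95, -80, -1.2).
Determinant of the coordinate differences = (-100)·(-80) − (-95)·(-40) = 4200.
∂h/∂x = [(-1.0)·(-80) − (-1.2)·(-40)] / 4200 = +0.007619
∂h/∂y = [(-100)·(-1.2) − (-95)·(-1.0)] / 4200 = +0.005952
h(155, 75) = 167.7 + (+0.007619)·(45) + (+0.005952)·(-10) = 167.7 +0.343 -0.060 = 167.983 m.

168.0 m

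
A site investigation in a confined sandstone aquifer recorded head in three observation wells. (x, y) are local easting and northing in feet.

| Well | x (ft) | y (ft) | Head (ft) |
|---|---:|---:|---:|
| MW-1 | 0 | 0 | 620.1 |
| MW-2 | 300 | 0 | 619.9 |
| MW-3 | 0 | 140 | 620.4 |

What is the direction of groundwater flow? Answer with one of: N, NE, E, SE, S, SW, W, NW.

S

∂h/∂x = (619.9 − 620.1) / (300 − 0) = -0.0006667
∂h/∂y = (620.4 − 620.1) / (140 − 0) = +0.002143
Flow = −∇h = (+0.0006667 east, -0.002143 north), which points south.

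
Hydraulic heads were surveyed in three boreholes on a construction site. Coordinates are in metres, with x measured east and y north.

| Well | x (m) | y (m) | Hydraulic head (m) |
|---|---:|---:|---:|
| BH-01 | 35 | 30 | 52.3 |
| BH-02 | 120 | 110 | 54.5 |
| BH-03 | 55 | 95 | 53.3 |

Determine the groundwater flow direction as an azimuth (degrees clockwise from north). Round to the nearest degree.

With h = a·x + b·y + c and BH-01 as origin, the differences give:
  85·a + 80·b = +2.2
  20·a + 65·b = +1.0
Eliminate b (×65 and ×80, subtract): 3925·a = 63.00 → a = ∂h/∂x = +0.01605
Back-substitute: b = ∂h/∂y = +0.01045.
Flow direction (−∇h) has components (-0.01605 E, -0.01045 N).
Azimuth = atan2(E, N) = atan2(-0.01605, -0.01045) = 236.9° ≈ 237°.

237°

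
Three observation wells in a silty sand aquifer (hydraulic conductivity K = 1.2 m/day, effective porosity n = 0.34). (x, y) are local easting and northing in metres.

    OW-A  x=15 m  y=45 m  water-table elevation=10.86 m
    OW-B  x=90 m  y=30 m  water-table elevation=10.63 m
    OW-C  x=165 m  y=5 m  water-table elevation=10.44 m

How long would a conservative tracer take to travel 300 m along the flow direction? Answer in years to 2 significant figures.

Taking OW-A as reference: OW-B−OW-A = (75, -15, -0.23); OW-C−OW-A = (150, -40, -0.42).
Solve a·Δx + b·Δy = Δh: det = 75·(-40) − 150·(-15) = -750.
∂h/∂x = [(-0.23)·(-40) − (-0.42)·(-15)] / -750 = -0.003867
∂h/∂y = [75·(-0.42) − 150·(-0.23)] / -750 = -0.004000
|∇h| = √(-0.003867² + -0.004000²) = 0.005564
Seepage velocity v = K·i/n = 1.2 × 0.005564 / 0.34 = 0.01964 m/day.
t = 300 / 0.01964 = 1.527e+04 days = 41.8 years.

42 years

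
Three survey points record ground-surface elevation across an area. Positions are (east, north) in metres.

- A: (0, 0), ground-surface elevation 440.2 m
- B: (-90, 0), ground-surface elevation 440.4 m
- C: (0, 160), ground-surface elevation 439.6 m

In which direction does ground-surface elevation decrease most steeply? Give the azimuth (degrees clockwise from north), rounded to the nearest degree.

031°

∂z/∂x = (440.4 − 440.2) / (-90 − 0) = -0.002222
∂z/∂y = (439.6 − 440.2) / (160 − 0) = -0.003750
Steepest decrease is along −∇f: components (+0.002222 E, +0.003750 N).
Azimuth = atan2(+0.002222, +0.003750) = 30.7° ≈ 031°.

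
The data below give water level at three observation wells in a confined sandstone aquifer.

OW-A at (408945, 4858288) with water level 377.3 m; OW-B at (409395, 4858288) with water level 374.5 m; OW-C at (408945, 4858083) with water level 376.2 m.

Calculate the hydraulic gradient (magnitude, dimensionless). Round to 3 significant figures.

∂h/∂x = (374.5 − 377.3) / (409395 − 408945) = -0.006222
∂h/∂y = (376.2 − 377.3) / (4858083 − 4858288) = +0.005366
|∇h| = √(-0.006222² + 0.005366²) = 0.008216

0.00822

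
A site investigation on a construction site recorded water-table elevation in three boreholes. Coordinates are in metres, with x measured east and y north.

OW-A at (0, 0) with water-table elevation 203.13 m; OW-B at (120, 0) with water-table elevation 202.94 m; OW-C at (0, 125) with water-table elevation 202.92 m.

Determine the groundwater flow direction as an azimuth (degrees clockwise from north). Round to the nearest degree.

043°

∂h/∂x = (202.94 − 203.13) / (120 − 0) = -0.001583
∂h/∂y = (202.92 − 203.13) / (125 − 0) = -0.001680
Flow direction (−∇h) has components (+0.001583 E, +0.001680 N).
Azimuth = atan2(E, N) = atan2(+0.001583, +0.001680) = 43.3° ≈ 043°.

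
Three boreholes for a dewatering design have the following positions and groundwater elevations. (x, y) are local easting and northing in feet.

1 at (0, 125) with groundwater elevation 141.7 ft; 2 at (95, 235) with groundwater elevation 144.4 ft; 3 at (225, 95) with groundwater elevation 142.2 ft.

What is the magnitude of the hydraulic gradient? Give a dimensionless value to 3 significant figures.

Three-point gradient (reference 1): Δ to 2 = (95, 110, +2.7), Δ to 3 = (225, -30, +0.5).
∂h/∂x = +0.004928, ∂h/∂y = +0.02029 (det = -27600).
|∇h| = √(0.004928² + 0.02029²) = 0.02088

0.0209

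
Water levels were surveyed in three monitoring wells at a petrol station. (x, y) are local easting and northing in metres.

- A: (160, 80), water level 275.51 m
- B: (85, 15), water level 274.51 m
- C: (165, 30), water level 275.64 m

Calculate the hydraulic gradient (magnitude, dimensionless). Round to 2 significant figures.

With h = a·x + b·y + c and A as origin, the differences give:
  (-75)·a + (-65)·b = -1.00
  5·a + (-50)·b = +0.13
Eliminate b (×(-50) and ×(-65), subtract): 4075·a = 58.450 → a = ∂h/∂x = +0.01434
Back-substitute: b = ∂h/∂y = -0.001166.
|∇h| = √(0.01434² + -0.001166²) = 0.01439

0.014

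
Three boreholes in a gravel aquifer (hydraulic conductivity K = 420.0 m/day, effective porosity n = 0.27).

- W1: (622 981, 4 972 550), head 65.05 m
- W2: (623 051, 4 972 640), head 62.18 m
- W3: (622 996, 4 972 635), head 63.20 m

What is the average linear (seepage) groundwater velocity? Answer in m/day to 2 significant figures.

With h = a·x + b·y + c and W1 as origin, the differences give:
  70·a + 90·b = -2.87
  15·a + 85·b = -1.85
Eliminate b (×85 and ×90, subtract): 4600·a = -77.450 → a = ∂h/∂x = -0.01684
Back-substitute: b = ∂h/∂y = -0.01879.
|∇h| = √(-0.01684² + -0.01879²) = 0.02523
Seepage velocity v = K·i/n = 420.0 × 0.02523 / 0.27 = 39.25 m/day.

39 m/day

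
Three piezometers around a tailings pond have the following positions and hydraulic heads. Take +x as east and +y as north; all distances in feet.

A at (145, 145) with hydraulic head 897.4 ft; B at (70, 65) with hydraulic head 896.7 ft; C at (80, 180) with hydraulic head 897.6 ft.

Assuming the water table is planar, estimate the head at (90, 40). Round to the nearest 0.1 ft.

896.5 ft

With h = a·x + b·y + c and A as origin, the differences give:
  (-75)·a + (-80)·b = -0.7
  (-65)·a + 35·b = +0.2
Eliminate b (×35 and ×(-80), subtract): -7825·a = -8.50 → a = ∂h/∂x = +0.001086
Back-substitute: b = ∂h/∂y = +0.007732.
h(90, 40) = 897.4 + (+0.001086)·(-55) + (+0.007732)·(-105) = 897.4 -0.060 -0.812 = 896.528 ft.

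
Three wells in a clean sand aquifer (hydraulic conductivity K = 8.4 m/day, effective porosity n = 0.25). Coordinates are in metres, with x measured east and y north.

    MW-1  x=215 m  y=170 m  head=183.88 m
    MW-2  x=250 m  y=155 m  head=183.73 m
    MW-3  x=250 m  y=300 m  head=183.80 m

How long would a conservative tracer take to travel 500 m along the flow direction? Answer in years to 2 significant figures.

9.9 years

With h = a·x + b·y + c and MW-1 as origin, the differences give:
  35·a + (-15)·b = -0.15
  35·a + 130·b = -0.08
Eliminate b (×130 and ×(-15), subtract): 5075·a = -20.700 → a = ∂h/∂x = -0.004079
Back-substitute: b = ∂h/∂y = +0.0004828.
|∇h| = √(-0.004079² + 0.0004828²) = 0.004107
Seepage velocity v = K·i/n = 8.4 × 0.004107 / 0.25 = 0.138 m/day.
t = 500 / 0.138 = 3623 days = 9.92 years.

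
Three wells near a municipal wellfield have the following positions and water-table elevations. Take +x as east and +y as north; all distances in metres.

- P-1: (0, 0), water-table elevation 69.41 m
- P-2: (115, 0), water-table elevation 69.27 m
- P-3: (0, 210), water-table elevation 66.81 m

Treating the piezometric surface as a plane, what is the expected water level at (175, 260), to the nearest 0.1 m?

66.0 m

∂h/∂x = (69.27 − 69.41) / (115 − 0) = -0.001217
∂h/∂y = (66.81 − 69.41) / (210 − 0) = -0.01238
h(175, 260) = 69.41 + (-0.001217)·(175) + (-0.01238)·(260) = 69.41 -0.213 -3.219 = 65.978 m.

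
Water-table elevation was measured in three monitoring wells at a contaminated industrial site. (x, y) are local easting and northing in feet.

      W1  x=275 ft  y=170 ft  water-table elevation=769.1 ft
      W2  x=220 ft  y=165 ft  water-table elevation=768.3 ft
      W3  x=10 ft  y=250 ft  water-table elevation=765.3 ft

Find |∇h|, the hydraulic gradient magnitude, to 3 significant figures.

0.0145

With h = a·x + b·y + c and W1 as origin, the differences give:
  (-55)·a + (-5)·b = -0.8
  (-265)·a + 80·b = -3.8
Eliminate b (×80 and ×(-5), subtract): -5725·a = -83.00 → a = ∂h/∂x = +0.01450
Back-substitute: b = ∂h/∂y = +0.0005240.
|∇h| = √(0.01450² + 0.0005240²) = 0.01451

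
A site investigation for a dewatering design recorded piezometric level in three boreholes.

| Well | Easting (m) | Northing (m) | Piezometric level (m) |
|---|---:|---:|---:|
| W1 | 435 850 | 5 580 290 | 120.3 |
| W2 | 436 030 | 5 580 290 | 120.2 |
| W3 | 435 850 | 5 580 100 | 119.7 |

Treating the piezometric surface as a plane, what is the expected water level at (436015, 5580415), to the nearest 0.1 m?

∂h/∂x = (120.2 − 120.3) / (436030 − 435850) = -0.0005556
∂h/∂y = (119.7 − 120.3) / (5580100 − 5580290) = +0.003158
h(436015, 5580415) = 120.3 + (-0.0005556)·(165) + (+0.003158)·(125) = 120.3 -0.092 +0.395 = 120.603 m.

120.6 m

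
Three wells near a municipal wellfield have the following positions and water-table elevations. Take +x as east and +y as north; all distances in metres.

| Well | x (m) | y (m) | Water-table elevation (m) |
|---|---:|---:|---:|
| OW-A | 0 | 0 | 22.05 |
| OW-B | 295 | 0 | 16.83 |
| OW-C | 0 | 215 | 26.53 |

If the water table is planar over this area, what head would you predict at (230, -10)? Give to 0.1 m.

∂h/∂x = (16.83 − 22.05) / (295 − 0) = -0.01769
∂h/∂y = (26.53 − 22.05) / (215 − 0) = +0.02084
h(230, -10) = 22.05 + (-0.01769)·(230) + (+0.02084)·(-10) = 22.05 -4.070 -0.208 = 17.772 m.

17.8 m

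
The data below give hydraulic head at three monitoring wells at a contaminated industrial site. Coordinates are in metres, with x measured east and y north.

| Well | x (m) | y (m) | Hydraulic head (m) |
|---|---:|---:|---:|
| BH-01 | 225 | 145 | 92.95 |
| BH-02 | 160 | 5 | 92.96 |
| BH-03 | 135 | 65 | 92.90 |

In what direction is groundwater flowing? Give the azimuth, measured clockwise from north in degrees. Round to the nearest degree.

298°

Differences from BH-01: to BH-02 (Δx, Δy, Δh) = (-65, -140, +0.01); to BH-03 = (-90, -80, -0.05).
Solve a·Δx + b·Δy = Δh: det = (-65)·(-80) − (-90)·(-140) = -7400.
∂h/∂x = [(+0.01)·(-80) − (-0.05)·(-140)] / -7400 = +0.001054
∂h/∂y = [(-65)·(-0.05) − (-90)·(+0.01)] / -7400 = -0.0005608
Flow direction (−∇h) has components (-0.001054 E, +0.0005608 N).
Azimuth = atan2(E, N) = atan2(-0.001054, +0.0005608) = 298.0° ≈ 298°.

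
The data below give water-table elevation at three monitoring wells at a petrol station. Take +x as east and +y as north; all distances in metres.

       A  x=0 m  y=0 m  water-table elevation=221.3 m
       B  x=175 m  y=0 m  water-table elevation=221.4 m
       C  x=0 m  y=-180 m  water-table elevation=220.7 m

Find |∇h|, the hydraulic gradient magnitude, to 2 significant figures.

0.0034

∂h/∂x = (221.4 − 221.3) / (175 − 0) = +0.0005714
∂h/∂y = (220.7 − 221.3) / (-180 − 0) = +0.003333
|∇h| = √(0.0005714² + 0.003333²) = 0.003382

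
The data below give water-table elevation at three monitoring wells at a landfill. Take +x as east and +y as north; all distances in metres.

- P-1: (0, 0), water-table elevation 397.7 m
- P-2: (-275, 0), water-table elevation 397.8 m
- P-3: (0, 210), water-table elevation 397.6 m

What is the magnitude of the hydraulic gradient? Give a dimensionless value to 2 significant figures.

0.00060

∂h/∂x = (397.8 − 397.7) / (-275 − 0) = -0.0003636
∂h/∂y = (397.6 − 397.7) / (210 − 0) = -0.0004762
|∇h| = √(-0.0003636² + -0.0004762²) = 0.0005991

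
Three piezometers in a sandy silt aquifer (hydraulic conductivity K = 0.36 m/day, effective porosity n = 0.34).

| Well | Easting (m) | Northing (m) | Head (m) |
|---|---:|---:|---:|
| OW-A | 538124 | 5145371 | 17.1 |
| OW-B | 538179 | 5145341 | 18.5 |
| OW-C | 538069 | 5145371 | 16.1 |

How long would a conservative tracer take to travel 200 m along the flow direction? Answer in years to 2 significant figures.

23 years

Three-point gradient (reference OW-A): Δ to OW-B = (55, -30, +1.4), Δ to OW-C = (-55, 0, -1.0).
∂h/∂x = +0.01818, ∂h/∂y = -0.01333 (det = -1650).
|∇h| = √(0.01818² + -0.01333²) = 0.02254
Seepage velocity v = K·i/n = 0.36 × 0.02254 / 0.34 = 0.02387 m/day.
t = 200 / 0.02387 = 8379 days = 22.9 years.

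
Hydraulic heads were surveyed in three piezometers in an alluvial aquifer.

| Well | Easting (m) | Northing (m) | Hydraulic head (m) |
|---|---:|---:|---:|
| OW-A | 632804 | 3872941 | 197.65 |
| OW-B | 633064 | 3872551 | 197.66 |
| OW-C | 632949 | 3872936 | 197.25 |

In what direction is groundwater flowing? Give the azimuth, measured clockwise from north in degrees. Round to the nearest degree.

With h = a·x + b·y + c and OW-A as origin, the differences give:
  260·a + (-390)·b = +0.01
  145·a + (-5)·b = -0.40
Eliminate b (×(-5) and ×(-390), subtract): 55250·a = -156.050 → a = ∂h/∂x = -0.002824
Back-substitute: b = ∂h/∂y = -0.001909.
Flow direction (−∇h) has components (+0.002824 E, +0.001909 N).
Azimuth = atan2(E, N) = atan2(+0.002824, +0.001909) = 56.0° ≈ 056°.

056°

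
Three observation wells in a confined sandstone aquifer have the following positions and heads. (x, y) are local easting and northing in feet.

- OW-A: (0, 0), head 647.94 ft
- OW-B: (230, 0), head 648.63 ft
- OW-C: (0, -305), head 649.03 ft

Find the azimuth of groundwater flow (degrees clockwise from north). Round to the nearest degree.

∂h/∂x = (648.63 − 647.94) / (230 − 0) = +0.003000
∂h/∂y = (649.03 − 647.94) / (-305 − 0) = -0.003574
Flow direction (−∇h) has components (-0.003000 E, +0.003574 N).
Azimuth = atan2(E, N) = atan2(-0.003000, +0.003574) = 320.0° ≈ 320°.

320°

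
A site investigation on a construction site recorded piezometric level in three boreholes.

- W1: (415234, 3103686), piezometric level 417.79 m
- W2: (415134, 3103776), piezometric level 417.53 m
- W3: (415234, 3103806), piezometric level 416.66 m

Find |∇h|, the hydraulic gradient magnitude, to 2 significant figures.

0.011

With h = a·x + b·y + c and W1 as origin, the differences give:
  (-100)·a + 90·b = -0.26
  0·a + 120·b = -1.13
Eliminate b (×120 and ×90, subtract): -12000·a = 70.500 → a = ∂h/∂x = -0.005875
Back-substitute: b = ∂h/∂y = -0.009417.
|∇h| = √(-0.005875² + -0.009417²) = 0.0111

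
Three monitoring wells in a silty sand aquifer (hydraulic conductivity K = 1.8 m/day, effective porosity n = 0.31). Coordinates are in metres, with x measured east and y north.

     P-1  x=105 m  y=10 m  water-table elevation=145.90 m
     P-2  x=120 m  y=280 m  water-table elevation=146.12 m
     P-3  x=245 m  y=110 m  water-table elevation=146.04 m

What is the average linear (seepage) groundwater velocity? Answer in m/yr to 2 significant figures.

1.9 m/yr

Differences from P-1: to P-2 (Δx, Δy, Δh) = (15, 270, +0.22); to P-3 = (140, 100, +0.14).
Determinant of the coordinate differences = 15·100 − 140·270 = -36300.
∂h/∂x = [(+0.22)·100 − (+0.14)·270] / -36300 = +0.0004353
∂h/∂y = [15·(+0.14) − 140·(+0.22)] / -36300 = +0.0007906
|∇h| = √(0.0004353² + 0.0007906²) = 0.0009025
Seepage velocity v = K·i/n = 1.8 × 0.0009025 / 0.31 = 0.00524 m/day = 1.914 m/yr.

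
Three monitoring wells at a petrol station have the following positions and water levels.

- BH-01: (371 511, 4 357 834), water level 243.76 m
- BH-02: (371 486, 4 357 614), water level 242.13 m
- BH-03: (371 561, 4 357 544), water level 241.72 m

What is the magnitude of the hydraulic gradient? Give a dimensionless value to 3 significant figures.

Differences from BH-01: to BH-02 (Δx, Δy, Δh) = (-25, -220, -1.63); to BH-03 = (50, -290, -2.04).
Determinant of the coordinate differences = (-25)·(-290) − 50·(-220) = 18250.
∂h/∂x = [(-1.63)·(-290) − (-2.04)·(-220)] / 18250 = +0.001310
∂h/∂y = [(-25)·(-2.04) − 50·(-1.63)] / 18250 = +0.007260
|∇h| = √(0.001310² + 0.007260²) = 0.007377

0.00738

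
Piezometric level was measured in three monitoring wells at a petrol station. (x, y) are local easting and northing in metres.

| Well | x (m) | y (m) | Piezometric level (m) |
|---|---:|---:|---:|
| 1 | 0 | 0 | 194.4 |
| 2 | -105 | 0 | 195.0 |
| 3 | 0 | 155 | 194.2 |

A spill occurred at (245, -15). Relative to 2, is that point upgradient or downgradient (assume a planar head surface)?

downgradient

∂h/∂x = (195.0 − 194.4) / (-105 − 0) = -0.005714
∂h/∂y = (194.2 − 194.4) / (155 − 0) = -0.001290
Head at (245, -15) = 194.4 + (-0.005714)·(245) + (-0.001290)·(-15) = 193.02 m.
That is lower than the 195.0 m at 2, so the point is downgradient.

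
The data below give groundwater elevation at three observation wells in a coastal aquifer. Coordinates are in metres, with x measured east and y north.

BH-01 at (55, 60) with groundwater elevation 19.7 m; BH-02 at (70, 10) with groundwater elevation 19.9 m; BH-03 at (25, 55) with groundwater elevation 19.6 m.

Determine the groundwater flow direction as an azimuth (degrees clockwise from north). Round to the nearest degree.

Differences from BH-01: to BH-02 (Δx, Δy, Δh) = (15, -50, +0.2); to BH-03 = (-30, -5, -0.1).
Determinant of the coordinate differences = 15·(-5) − (-30)·(-50) = -1575.
∂h/∂x = [(+0.2)·(-5) − (-0.1)·(-50)] / -1575 = +0.003810
∂h/∂y = [15·(-0.1) − (-30)·(+0.2)] / -1575 = -0.002857
Flow direction (−∇h) has components (-0.003810 E, +0.002857 N).
Azimuth = atan2(E, N) = atan2(-0.003810, +0.002857) = 306.9° ≈ 307°.

307°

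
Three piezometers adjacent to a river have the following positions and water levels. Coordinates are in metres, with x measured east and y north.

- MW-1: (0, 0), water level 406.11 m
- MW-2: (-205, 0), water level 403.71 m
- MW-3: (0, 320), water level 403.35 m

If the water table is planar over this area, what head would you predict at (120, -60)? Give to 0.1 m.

408.0 m

∂h/∂x = (403.71 − 406.11) / (-205 − 0) = +0.01171
∂h/∂y = (403.35 − 406.11) / (320 − 0) = -0.008625
h(120, -60) = 406.11 + (+0.01171)·(120) + (-0.008625)·(-60) = 406.11 +1.405 +0.517 = 408.032 m.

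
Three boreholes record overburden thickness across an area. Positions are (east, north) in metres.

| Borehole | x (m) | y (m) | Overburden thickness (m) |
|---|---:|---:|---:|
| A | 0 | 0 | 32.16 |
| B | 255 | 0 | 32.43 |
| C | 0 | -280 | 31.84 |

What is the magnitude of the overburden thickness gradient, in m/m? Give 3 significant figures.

0.00156 m/m

∂d/∂x = (32.43 − 32.16) / (255 − 0) = +0.001059
∂d/∂y = (31.84 − 32.16) / (-280 − 0) = +0.001143
|∇f| = √(0.001059² + 0.001143²) = 0.001558 m/m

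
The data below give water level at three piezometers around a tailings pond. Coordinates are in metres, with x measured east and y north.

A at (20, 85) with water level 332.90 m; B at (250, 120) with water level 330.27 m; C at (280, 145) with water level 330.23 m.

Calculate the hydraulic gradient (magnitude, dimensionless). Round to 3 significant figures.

Taking A as reference: B−A = (230, 35, -2.63); C−A = (260, 60, -2.67).
Solve a·Δx + b·Δy = Δh: det = 230·60 − 260·35 = 4700.
∂h/∂x = [(-2.63)·60 − (-2.67)·35] / 4700 = -0.01369
∂h/∂y = [230·(-2.67) − 260·(-2.63)] / 4700 = +0.01483
|∇h| = √(-0.01369² + 0.01483²) = 0.02018

0.0202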